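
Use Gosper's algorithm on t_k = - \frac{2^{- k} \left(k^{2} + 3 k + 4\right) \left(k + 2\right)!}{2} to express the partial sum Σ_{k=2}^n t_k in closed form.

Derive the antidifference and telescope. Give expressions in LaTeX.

r(k) = (k + 3)*(3*k + (k + 1)**2 + 7)/(2*(k**2 + 3*k + 4)) after simplifying.
So A=k/2 + 3/2 and B=1, with C=k**2 + 3*k + 4.
Solve (k/2 + 3/2)·f(k+1) − (1)·f(k) = k**2 + 3*k + 4.
deg f ≤ 1 (via 1,0,2).
A polynomial solution: f(k) = 2*(k + 1).
Certificate R = B(k−1)f/C = 2*(k + 1)/(k**2 + 3*k + 4) gives s_k = -(k + 1)*factorial(k + 2)/2**k.
Check: Δs_k = -(k**2 + 3*k + 4)*factorial(k + 2)/(2*2**k). ✓
Evaluate: s_(n+1) = -2**(-n - 1)*(n + 2)*factorial(n + 3); subtract s_(2) = -18 ⇒ S(n) = 18 - n*factorial(n + 3)/(2*2**n) - factorial(n + 3)/2**n.

S(n) = 18 - \frac{2^{- n} n \left(n + 3\right)!}{2} - 2^{- n} \left(n + 3\right)!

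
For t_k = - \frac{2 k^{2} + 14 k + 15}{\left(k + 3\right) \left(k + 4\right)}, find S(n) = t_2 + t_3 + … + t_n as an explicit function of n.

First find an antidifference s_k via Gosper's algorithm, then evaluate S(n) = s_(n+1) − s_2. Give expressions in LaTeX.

The ratio is (k + 3)*(14*k + 2*(k + 1)**2 + 29)/((k + 5)*(2*k**2 + 14*k + 15)).
A = k + 3, B = k + 5, C = k**2 + 7*k + 15/2.
f must satisfy (k + 3)·f(k+1) − (k + 4)·f(k) = k**2 + 7*k + 15/2.
deg f ≤ 2 (via 1,1,2).
Solving with deg f ≤ 2: f(k) = k*(2*k + 3)/2.
Certificate R = B(k−1)f/C = k*(k + 4)*(2*k + 3)/(2*k**2 + 14*k + 15) gives s_k = k*(-2*k - 3)/(k + 3).
Δs = (-2*k**2 - 14*k - 15)/(k**2 + 7*k + 12), as required.
Σ_(k=2)^n t_k = s_(n+1) − s_(2) = ((-2*n**2 - 7*n - 5)/(n + 4)) − (-14/5), i.e. (-10*n**2 - 21*n + 31)/(5*(n + 4)).

S(n) = \frac{- 10 n^{2} - 21 n + 31}{5 \left(n + 4\right)}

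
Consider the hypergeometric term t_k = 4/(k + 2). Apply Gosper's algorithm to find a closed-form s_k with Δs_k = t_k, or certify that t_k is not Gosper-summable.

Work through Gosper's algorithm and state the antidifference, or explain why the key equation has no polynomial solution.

none (Gosper's algorithm certifies no s_k)

r(k) = (k + 2)/(k + 3) after simplifying.
Gosper form: A/B · C(k+1)/C(k) with A=k + 2, B=k + 3, C=1.
Need (k + 2)·f(k+1) − (k + 2)·f(k) = 1.
From deg A=1, deg B=1, deg C=0: d=0.
Write f(k) = c0. Then LHS − RHS = -1, requiring -1 = 0: contradictory. No certificate.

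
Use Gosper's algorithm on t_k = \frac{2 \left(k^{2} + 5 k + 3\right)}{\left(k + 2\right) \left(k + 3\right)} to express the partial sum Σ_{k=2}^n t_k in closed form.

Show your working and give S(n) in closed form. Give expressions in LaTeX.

S(n) = \frac{4 n^{2} + 5 n - 9}{2 \left(n + 3\right)}

Compute t_(k+1)/t_k: get (k + 2)*(5*k + (k + 1)**2 + 8)/((k + 4)*(k**2 + 5*k + 3)).
Take A(k)=k + 2, B(k)=k + 4, C(k)=k**2 + 5*k + 3.
Set up (k + 2)·f(k+1) − (k + 3)·f(k) − (k**2 + 5*k + 3) = 0.
d = 2 from the (1,1,2) case.
A polynomial solution: f(k) = k*(2*k + 1)/2.
Then R = B(k−1)f/C = k*(k + 3)*(2*k + 1)/(2*(k**2 + 5*k + 3)), so s_k = R(k)·t_k = k*(2*k + 1)/(k + 2).
Check: Δs_k = 2*(k**2 + 5*k + 3)/(k**2 + 5*k + 6). ✓
s_(n+1) = (2*n**2 + 5*n + 3)/(n + 3) and s_(2) = 5/2, so S(n) = (4*n**2 + 5*n - 9)/(2*(n + 3)).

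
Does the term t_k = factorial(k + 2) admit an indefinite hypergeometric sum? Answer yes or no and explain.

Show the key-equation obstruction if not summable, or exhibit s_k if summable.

Step 1: r(k) = k + 3.
Gosper form: A/B · C(k+1)/C(k) with A=k + 3, B=1, C=1.
f must satisfy (k + 3)·f(k+1) − (1)·f(k) = 1.
Degrees (1,0,0) ⇒ d ≤ -1.
Negative degree bound (-1): no f exists, t_k not Gosper-summable.

No — key equation has no polynomial f.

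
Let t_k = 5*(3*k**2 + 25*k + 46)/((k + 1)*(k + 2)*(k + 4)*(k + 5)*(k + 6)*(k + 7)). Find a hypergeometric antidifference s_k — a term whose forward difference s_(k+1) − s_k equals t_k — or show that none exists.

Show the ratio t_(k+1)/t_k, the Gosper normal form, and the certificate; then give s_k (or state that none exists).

s_k = 5*k*(k**2 + 11*k + 34)/(24*(k**3 + 11*k**2 + 34*k + 24))

Ratio r(k) = (k + 1)*(k + 4)*(25*k + 3*(k + 1)**2 + 71)/((k + 3)*(k + 8)*(3*k**2 + 25*k + 46)).
So A=k + 1 and B=k + 8, with C=k**3 + 34*k**2/3 + 121*k/3 + 46.
Key eq: (k + 1)·f(k+1) = (k + 7)·f(k) + (k**3 + 34*k**2/3 + 121*k/3 + 46).
d = 6 from the (1,1,3) case.
A polynomial solution: f(k) = k*(k + 2)*(k + 3)*(k + 5)*(k**2 + 11*k + 34)/72.
Get s_k = R·t_k = 5*k*(k**2 + 11*k + 34)/(24*(k**3 + 11*k**2 + 34*k + 24)) with R(k) = B(k−1)f(k)/C(k) = k*(k + 2)*(k + 5)*(k + 7)*(k**2 + 11*k + 34)/(24*(3*k**2 + 25*k + 46)).
s_(k+1) − s_k = 5*(3*k**2 + 25*k + 46)/(k**6 + 25*k**5 + 247*k**4 + 1219*k**3 + 3112*k**2 + 3796*k + 1680) = t_k.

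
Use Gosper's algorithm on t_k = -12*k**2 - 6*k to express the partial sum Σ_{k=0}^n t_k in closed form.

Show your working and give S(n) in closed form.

S(n) = n*(-4*n**2 - 9*n - 5)

Step 1: r(k) = (k + 2*(k + 1)**2 + 1)/(k*(2*k + 1)).
A = 1, B = 1, C = k**2 + k/2.
Solve (1)·f(k+1) − (1)·f(k) = k**2 + k/2.
deg f ≤ 3 (via 0,0,2).
Match coefficients ⇒ f(k) = k*(k - 1)*(4*k + 1)/12.
So s_k = (B(k−1)f/C)·t_k = ((k - 1)*(4*k + 1)/(6*(2*k + 1)))·t_k = k*(-4*k**2 + 3*k + 1).
Check: Δs_k = 6*k*(-2*k - 1). ✓
Telescope: S(n) = s_(n+1) − s_(0) = n*(-4*n**2 - 9*n - 5) − (0) = n*(-4*n**2 - 9*n - 5).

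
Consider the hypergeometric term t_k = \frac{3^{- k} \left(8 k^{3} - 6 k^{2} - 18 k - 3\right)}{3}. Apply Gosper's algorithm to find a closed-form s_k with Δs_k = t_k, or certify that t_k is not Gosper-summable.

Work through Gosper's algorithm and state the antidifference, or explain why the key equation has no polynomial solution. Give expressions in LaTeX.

Compute t_(k+1)/t_k: get (8*k**3 + 18*k**2 - 6*k - 19)/(3*(8*k**3 - 6*k**2 - 18*k - 3)).
Gosper form: A/B · C(k+1)/C(k) with A=1/3, B=1, C=k**3 - 3*k**2/4 - 9*k/4 - 3/8.
Key eq: (1/3)·f(k+1) = (1)·f(k) + (k**3 - 3*k**2/4 - 9*k/4 - 3/8).
deg f ≤ 3 (via 0,0,3).
Solve for f: f(k) = -3*(4*k**3 + 3*k**2 + 2)/8 (degree 3 ≤ 3).
Then R = B(k−1)f/C = -3*(4*k**3 + 3*k**2 + 2)/(8*k**3 - 6*k**2 - 18*k - 3), so s_k = R(k)·t_k = (-4*k**3 - 3*k**2 - 2)/3**k.
Δs = (8*k**3 - 6*k**2 - 18*k - 3)/(3*3**k), as required.

s_k = 3^{- k} \left(- 4 k^{3} - 3 k^{2} - 2\right)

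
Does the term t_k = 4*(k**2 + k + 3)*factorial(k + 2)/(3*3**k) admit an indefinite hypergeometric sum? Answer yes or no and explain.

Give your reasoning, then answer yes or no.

Yes. s_k = 4*k*factorial(k + 2)/3**k.

t_(k+1)/t_k = (k + 3)*(k + (k + 1)**2 + 4)/(3*(k**2 + k + 3)).
So A=k/3 + 1 and B=1, with C=k**2 + k + 3.
Solve (k/3 + 1)·f(k+1) − (1)·f(k) = k**2 + k + 3.
Bound: deg f ≤ 1.
A polynomial solution: f(k) = 3*k.
Then R = B(k−1)f/C = 3*k/(k**2 + k + 3), so s_k = R(k)·t_k = 4*k*factorial(k + 2)/3**k.
Verify: 4*(k**2 + k + 3)*factorial(k + 2)/(3*3**k) matches t_k.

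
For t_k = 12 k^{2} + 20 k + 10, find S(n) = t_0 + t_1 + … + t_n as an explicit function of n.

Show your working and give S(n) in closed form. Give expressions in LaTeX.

Compute t_(k+1)/t_k: get (6*k**2 + 22*k + 21)/(6*k**2 + 10*k + 5).
Factor: A=1; B=1; C=k**2 + 5*k/3 + 5/6.
Set up (1)·f(k+1) − (1)·f(k) − (k**2 + 5*k/3 + 5/6) = 0.
Degrees (0,0,2) ⇒ d ≤ 3.
Solve for f: f(k) = k*(2*k**2 + 2*k + 1)/6 (degree 3 ≤ 3).
Certificate R = B(k−1)f/C = k*(2*k**2 + 2*k + 1)/(6*k**2 + 10*k + 5) gives s_k = 2*k*(2*k**2 + 2*k + 1).
Check: Δs_k = 12*k**2 + 20*k + 10. ✓
Telescope: S(n) = s_(n+1) − s_(0) = 4*n**3 + 16*n**2 + 22*n + 10 − (0) = 4*n**3 + 16*n**2 + 22*n + 10.

S(n) = 4 n^{3} + 16 n^{2} + 22 n + 10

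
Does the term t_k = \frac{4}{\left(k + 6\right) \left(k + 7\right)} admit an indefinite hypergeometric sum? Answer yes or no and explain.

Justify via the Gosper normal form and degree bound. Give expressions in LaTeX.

Ratio r(k) = (k + 6)/(k + 8).
Gosper form: A/B · C(k+1)/C(k) with A=k + 6, B=k + 8, C=1.
Key eq: (k + 6)·f(k+1) = (k + 7)·f(k) + (1).
Degrees (1,1,0) ⇒ d ≤ 1.
Solve for f: f(k) = k/6 (degree 1 ≤ 1).
Then R = B(k−1)f/C = k*(k + 7)/6, so s_k = R(k)·t_k = 2*k/(3*(k + 6)).
Check: Δs_k = 4/(k**2 + 13*k + 42). ✓

Yes. s_k = \frac{2 k}{3 \left(k + 6\right)}.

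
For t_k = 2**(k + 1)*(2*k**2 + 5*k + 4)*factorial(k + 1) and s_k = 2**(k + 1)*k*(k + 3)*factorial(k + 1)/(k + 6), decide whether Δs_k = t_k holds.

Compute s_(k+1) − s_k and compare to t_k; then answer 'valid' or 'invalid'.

Invalid: residual -6*2**k*(2*k**3 + 17*k**2 + 33*k + 24)*factorial(k + 1)/((k + 6)*(k + 7)) ≠ 0.

s_(k+1) = 2**(k + 2)*(k + 1)*(k + 4)*factorial(k + 2)/(k + 7)
s_(k+1) − s_k = 2**(k + 1)*(2*k**4 + 25*k**3 + 102*k**2 + 163*k + 96)*factorial(k + 1)/((k + 6)*(k + 7))
(s_(k+1) − s_k) − t_k = -6*2**k*(2*k**3 + 17*k**2 + 33*k + 24)*factorial(k + 1)/((k + 6)*(k + 7))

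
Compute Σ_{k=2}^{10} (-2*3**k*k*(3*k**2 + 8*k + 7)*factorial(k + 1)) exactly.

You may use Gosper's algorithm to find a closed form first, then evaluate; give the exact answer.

Σ = -18667813215743784

Compute t_(k+1)/t_k: get 3*(k + 1)*(k + 2)*(8*k + 3*(k + 1)**2 + 15)/(k*(3*k**2 + 8*k + 7)).
Take A(k)=3*k + 6, B(k)=1, C(k)=k**3 + 8*k**2/3 + 7*k/3.
Set up (3*k + 6)·f(k+1) − (1)·f(k) − (k**3 + 8*k**2/3 + 7*k/3) = 0.
From deg A=1, deg B=0, deg C=3: d=2.
Coefficient equations give f(k) = k*(k - 1)/3.
Certificate R = B(k−1)f/C = (k - 1)/(3*k**2 + 8*k + 7) gives s_k = -2*3**k*k*(k - 1)*factorial(k + 1).
s_(k+1) − s_k = -2*3**k*k*(3*k**2 + 8*k + 7)*factorial(k + 1) = t_k.
Evaluate s at k=11 and k=2: -18667813215744000 and -216; difference -18667813215743784.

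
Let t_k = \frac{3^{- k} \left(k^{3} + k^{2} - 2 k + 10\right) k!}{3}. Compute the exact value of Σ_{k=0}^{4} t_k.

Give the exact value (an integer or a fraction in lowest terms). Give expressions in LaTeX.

r(k) = (k + 1)*(-2*k + (k + 1)**3 + (k + 1)**2 + 8)/(3*(k**3 + k**2 - 2*k + 10)) after simplifying.
A = k/3 + 1/3, B = 1, C = k**3 + k**2 - 2*k + 10.
Key eq: (k/3 + 1/3)·f(k+1) = (1)·f(k) + (k**3 + k**2 - 2*k + 10).
d = 2 from the (1,0,3) case.
Match coefficients ⇒ f(k) = 3*(k**2 + k - 4).
Get s_k = R·t_k = (k**2 + k - 4)*factorial(k)/3**k with R(k) = B(k−1)f(k)/C(k) = 3*(k**2 + k - 4)/(k**3 + k**2 - 2*k + 10).
Verify: (k**3 + k**2 - 2*k + 10)*factorial(k)/(3*3**k) matches t_k.
Telescoping: Σ = s_(5) − s_(0) = 1040/81 − (-4) = 1364/81.

Σ = 1364/81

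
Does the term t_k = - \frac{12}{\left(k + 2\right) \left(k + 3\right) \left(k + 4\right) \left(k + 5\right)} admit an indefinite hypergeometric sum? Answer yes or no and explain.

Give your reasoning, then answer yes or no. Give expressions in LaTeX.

Ratio r(k) = (k + 2)/(k + 6).
Normal form (A,B,C) = (k + 2, k + 6, 1).
Key eq: (k + 2)·f(k+1) = (k + 5)·f(k) + (1).
Degrees (1,1,0) ⇒ d ≤ 3.
Match coefficients ⇒ f(k) = k*(k**2 + 9*k + 26)/72.
Then R = B(k−1)f/C = k*(k + 5)*(k**2 + 9*k + 26)/72, so s_k = R(k)·t_k = k*(-k**2 - 9*k - 26)/(6*(k + 2)*(k + 3)*(k + 4)).
Δs = -12/(k**4 + 14*k**3 + 71*k**2 + 154*k + 120), as required.

Yes. s_k = \frac{k \left(- k^{2} - 9 k - 26\right)}{6 \left(k + 2\right) \left(k + 3\right) \left(k + 4\right)}.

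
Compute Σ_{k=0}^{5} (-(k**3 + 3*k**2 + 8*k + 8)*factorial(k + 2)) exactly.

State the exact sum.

t_(k+1)/t_k = (k**4 + 9*k**3 + 35*k**2 + 71*k + 60)/(k**3 + 3*k**2 + 8*k + 8).
Gosper form: A/B · C(k+1)/C(k) with A=k + 3, B=1, C=k**3 + 3*k**2 + 8*k + 8.
f must satisfy (k + 3)·f(k+1) − (1)·f(k) = k**3 + 3*k**2 + 8*k + 8.
d = 2 from the (1,0,3) case.
Coefficient equations give f(k) = k**2 - k + 4.
Certificate R = B(k−1)f/C = (k**2 - k + 4)/(k**3 + 3*k**2 + 8*k + 8) gives s_k = -(k**2 - k + 4)*factorial(k + 2).
Check: Δs_k = -(k**3 + 3*k**2 + 8*k + 8)*factorial(k + 2). ✓
Σ_(k=0)^(5) t_k = s_(6) − s_(0) = -1370880 − (-8) = -1370872.

Σ = -1370872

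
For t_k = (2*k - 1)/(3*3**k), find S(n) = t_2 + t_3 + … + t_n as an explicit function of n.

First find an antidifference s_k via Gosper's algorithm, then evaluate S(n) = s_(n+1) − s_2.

t_(k+1)/t_k = (2*k + 1)/(3*(2*k - 1)).
Factor: A=1/3; B=1; C=k - 1/2.
Key eq: (1/3)·f(k+1) = (1)·f(k) + (k - 1/2).
Degrees (0,0,1) ⇒ d ≤ 1.
Solving with deg f ≤ 1: f(k) = -3*k/2.
So s_k = (B(k−1)f/C)·t_k = (-3*k/(2*k - 1))·t_k = -k/3**k.
Check: Δs_k = (2*k - 1)/(3*3**k). ✓
Telescope: S(n) = s_(n+1) − s_(2) = 3**(-n - 1)*(-n - 1) − (-2/9) = 3**(-n - 2)*(2*3**n - 3*n - 3).

S(n) = 3**(-n - 2)*(2*3**n - 3*n - 3)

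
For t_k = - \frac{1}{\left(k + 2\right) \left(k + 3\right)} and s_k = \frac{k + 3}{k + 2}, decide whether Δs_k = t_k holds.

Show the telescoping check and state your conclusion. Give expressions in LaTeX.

Valid: the claim telescopes to t_k.

s_(k+1) = (k + 4)/(k + 3)
s_(k+1) − s_k = -1/(k**2 + 5*k + 6)
(s_(k+1) − s_k) − t_k = 0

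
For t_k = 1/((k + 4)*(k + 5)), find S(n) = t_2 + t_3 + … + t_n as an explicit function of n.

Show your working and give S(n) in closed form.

r(k) = (k + 4)/(k + 6) after simplifying.
So A=k + 4 and B=k + 6, with C=1.
Set up (k + 4)·f(k+1) − (k + 5)·f(k) − (1) = 0.
Bound: deg f ≤ 1.
Coefficient equations give f(k) = k/4.
So s_k = (B(k−1)f/C)·t_k = (k*(k + 5)/4)·t_k = k/(4*(k + 4)).
Check: Δs_k = 1/(k**2 + 9*k + 20). ✓
Σ_(k=2)^n t_k = s_(n+1) − s_(2) = ((n + 1)/(4*(n + 5))) − (1/12), i.e. (n - 1)/(6*(n + 5)).

S(n) = (n - 1)/(6*(n + 5))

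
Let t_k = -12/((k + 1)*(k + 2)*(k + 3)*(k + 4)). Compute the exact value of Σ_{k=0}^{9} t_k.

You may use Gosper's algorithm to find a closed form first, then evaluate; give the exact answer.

Compute t_(k+1)/t_k: get (k + 1)/(k + 5).
A = k + 1, B = k + 5, C = 1.
Key eq: (k + 1)·f(k+1) = (k + 4)·f(k) + (1).
Degrees (1,1,0) ⇒ d ≤ 3.
Coefficient equations give f(k) = k*(k**2 + 6*k + 11)/18.
Certificate R = B(k−1)f/C = k*(k + 4)*(k**2 + 6*k + 11)/18 gives s_k = 2*k*(-k**2 - 6*k - 11)/(3*(k + 1)*(k + 2)*(k + 3)).
Verify: -12/(k**4 + 10*k**3 + 35*k**2 + 50*k + 24) matches t_k.
Evaluate s at k=10 and k=0: -95/143 and 0; difference -95/143.

Σ = -95/143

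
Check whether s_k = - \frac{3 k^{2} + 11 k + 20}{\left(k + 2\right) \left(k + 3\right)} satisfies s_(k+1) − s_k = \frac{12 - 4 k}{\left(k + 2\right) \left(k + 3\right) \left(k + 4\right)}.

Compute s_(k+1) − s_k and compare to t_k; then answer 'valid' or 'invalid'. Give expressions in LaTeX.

s_(k+1) = (-11*k - 3*(k + 1)**2 - 31)/((k + 3)*(k + 4))
s_(k+1) − s_k = 4*(3 - k)/(k**3 + 9*k**2 + 26*k + 24)
(s_(k+1) − s_k) − t_k = 0

valid; difference matches t_k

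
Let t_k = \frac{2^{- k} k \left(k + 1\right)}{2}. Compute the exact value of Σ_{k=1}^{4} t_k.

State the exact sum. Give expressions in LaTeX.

Σ = 21/8

The ratio is (k + 2)/(2*k).
So A=1/2 and B=1, with C=k**2 + k.
Key eq: (1/2)·f(k+1) = (1)·f(k) + (k**2 + k).
deg f ≤ 2 (via 0,0,2).
Coefficient equations give f(k) = -2*(k**2 + 3*k + 4).
Certificate R = B(k−1)f/C = -2*(k**2 + 3*k + 4)/(k*(k + 1)) gives s_k = -(k**2 + 3*k + 4)/2**k.
s_(k+1) − s_k = k*(k + 1)/(2*2**k) = t_k.
Sum = s_(5) − s_(1); s_(5) = -11/8, s_(1) = -4 ⇒ 21/8.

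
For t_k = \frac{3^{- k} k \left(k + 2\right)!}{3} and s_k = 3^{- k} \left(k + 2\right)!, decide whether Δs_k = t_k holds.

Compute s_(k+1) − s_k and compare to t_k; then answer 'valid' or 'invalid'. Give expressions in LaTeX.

Valid: the claim telescopes to t_k.

s_(k+1) = factorial(k + 3)/(3*3**k)
s_(k+1) − s_k = k*factorial(k + 2)/(3*3**k)
(s_(k+1) − s_k) − t_k = 0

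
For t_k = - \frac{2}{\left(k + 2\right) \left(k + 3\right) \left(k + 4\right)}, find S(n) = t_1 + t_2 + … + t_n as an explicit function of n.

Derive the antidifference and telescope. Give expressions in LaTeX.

Compute t_(k+1)/t_k: get (k + 2)/(k + 5).
A = k + 2, B = k + 5, C = 1.
f must satisfy (k + 2)·f(k+1) − (k + 4)·f(k) = 1.
deg f ≤ 2 (via 1,1,0).
Solve for f: f(k) = k*(k + 5)/12 (degree 2 ≤ 2).
So s_k = (B(k−1)f/C)·t_k = (k*(k + 4)*(k + 5)/12)·t_k = k*(-k - 5)/(6*(k + 2)*(k + 3)).
Δs = -2/(k**3 + 9*k**2 + 26*k + 24), as required.
Evaluate: s_(n+1) = (-n**2 - 7*n - 6)/(6*(n**2 + 7*n + 12)); subtract s_(1) = -1/12 ⇒ S(n) = n*(-n - 7)/(12*(n**2 + 7*n + 12)).

S(n) = \frac{n \left(- n - 7\right)}{12 \left(n^{2} + 7 n + 12\right)}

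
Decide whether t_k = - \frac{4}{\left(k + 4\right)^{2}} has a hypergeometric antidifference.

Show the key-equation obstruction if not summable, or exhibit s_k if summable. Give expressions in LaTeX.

No; the coefficient equations for f are inconsistent.

t_(k+1)/t_k = (k + 4)**2/(k + 5)**2.
Take A(k)=k**2 + 8*k + 16, B(k)=k**2 + 10*k + 25, C(k)=1.
Solve (k**2 + 8*k + 16)·f(k+1) − (k**2 + 8*k + 16)·f(k) = 1.
From deg A=2, deg B=2, deg C=0: d=0.
Generic f = c0 gives residual -1; -1 = 0 cannot hold, so t_k is not Gosper-summable.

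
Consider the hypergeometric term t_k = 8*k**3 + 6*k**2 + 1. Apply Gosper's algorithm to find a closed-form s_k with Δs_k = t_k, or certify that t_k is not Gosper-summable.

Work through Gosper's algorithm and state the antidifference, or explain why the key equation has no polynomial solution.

s_k = k*(2*k**3 - 2*k**2 - k + 2)

The ratio is (8*(k + 1)**3 + 6*(k + 1)**2 + 1)/(8*k**3 + 6*k**2 + 1).
A = 1, B = 1, C = k**3 + 3*k**2/4 + 1/8.
Key eq: (1)·f(k+1) = (1)·f(k) + (k**3 + 3*k**2/4 + 1/8).
Degrees (0,0,3) ⇒ d ≤ 4.
A polynomial solution: f(k) = k*(2*k**3 - 2*k**2 - k + 2)/8.
R(k) = B(k−1)·f(k)/C(k) = k*(2*k**3 - 2*k**2 - k + 2)/(8*k**3 + 6*k**2 + 1); s_k = R·t_k = k*(2*k**3 - 2*k**2 - k + 2).
Δs = 8*k**3 + 6*k**2 + 1, as required.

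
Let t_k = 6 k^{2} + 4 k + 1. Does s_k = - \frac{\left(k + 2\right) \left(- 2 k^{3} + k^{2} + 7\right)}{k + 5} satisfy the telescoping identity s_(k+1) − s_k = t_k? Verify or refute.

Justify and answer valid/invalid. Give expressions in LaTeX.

Invalid: residual \frac{3 \left(- 4 k^{3} - 35 k^{2} - 21 k - 12\right)}{k^{2} + 11 k + 30} ≠ 0.

s_(k+1) = -(k + 3)*(-2*(k + 1)**3 + (k + 1)**2 + 7)/(k + 6)
s_(k+1) − s_k = 2*(3*k**4 + 29*k**3 + 60*k**2 + 34*k - 3)/(k**2 + 11*k + 30)
(s_(k+1) − s_k) − t_k = 3*(-4*k**3 - 35*k**2 - 21*k - 12)/(k**2 + 11*k + 30)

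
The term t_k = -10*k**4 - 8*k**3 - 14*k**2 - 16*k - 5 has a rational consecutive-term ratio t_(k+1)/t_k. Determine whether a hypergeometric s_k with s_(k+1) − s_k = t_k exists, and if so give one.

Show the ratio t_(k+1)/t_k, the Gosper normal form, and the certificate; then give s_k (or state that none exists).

The ratio is (10*k**4 + 48*k**3 + 98*k**2 + 108*k + 53)/(10*k**4 + 8*k**3 + 14*k**2 + 16*k + 5).
Gosper form: A/B · C(k+1)/C(k) with A=1, B=1, C=k**4 + 4*k**3/5 + 7*k**2/5 + 8*k/5 + 1/2.
Key eq: (1)·f(k+1) = (1)·f(k) + (k**4 + 4*k**3/5 + 7*k**2/5 + 8*k/5 + 1/2).
Bound: deg f ≤ 5.
Match coefficients ⇒ f(k) = k*(2*k**4 - 3*k**3 + 4*k**2 + 3*k - 1)/10.
Then R = B(k−1)f/C = k*(2*k**4 - 3*k**3 + 4*k**2 + 3*k - 1)/(10*k**4 + 8*k**3 + 14*k**2 + 16*k + 5), so s_k = R(k)·t_k = k*(-2*k**4 + 3*k**3 - 4*k**2 - 3*k + 1).
Δs = -10*k**4 - 8*k**3 - 14*k**2 - 16*k - 5, as required.

s_k = k*(-2*k**4 + 3*k**3 - 4*k**2 - 3*k + 1)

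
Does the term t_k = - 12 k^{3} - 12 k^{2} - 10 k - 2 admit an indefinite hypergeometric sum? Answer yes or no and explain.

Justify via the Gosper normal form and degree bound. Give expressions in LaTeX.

Ratio r(k) = (6*k**3 + 24*k**2 + 35*k + 18)/(6*k**3 + 6*k**2 + 5*k + 1).
Normal form (A,B,C) = (1, 1, k**3 + k**2 + 5*k/6 + 1/6).
f must satisfy (1)·f(k+1) − (1)·f(k) = k**3 + k**2 + 5*k/6 + 1/6.
d = 4 from the (0,0,3) case.
Coefficient equations give f(k) = k*(3*k**3 - 2*k**2 + 2*k - 1)/12.
Then R = B(k−1)f/C = k*(3*k**3 - 2*k**2 + 2*k - 1)/(2*(6*k**3 + 6*k**2 + 5*k + 1)), so s_k = R(k)·t_k = k*(-3*k**3 + 2*k**2 - 2*k + 1).
Check: Δs_k = -12*k**3 - 12*k**2 - 10*k - 2. ✓

Yes. s_k = k \left(- 3 k^{3} + 2 k^{2} - 2 k + 1\right).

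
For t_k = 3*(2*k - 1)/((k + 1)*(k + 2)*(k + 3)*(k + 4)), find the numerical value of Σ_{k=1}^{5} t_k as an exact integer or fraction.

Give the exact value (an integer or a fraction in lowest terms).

Σ = 5/56

Compute t_(k+1)/t_k: get (k + 1)*(2*k + 1)/((k + 5)*(2*k - 1)).
A = k + 1, B = k + 5, C = k - 1/2.
Set up (k + 1)·f(k+1) − (k + 4)·f(k) − (k - 1/2) = 0.
Degrees (1,1,1) ⇒ d ≤ 3.
Solve for f: f(k) = -k/2 (degree 1 ≤ 3).
So s_k = (B(k−1)f/C)·t_k = (-k*(k + 4)/(2*k - 1))·t_k = -3*k/((k + 1)*(k + 2)*(k + 3)).
s_(k+1) − s_k = 3*(2*k - 1)/(k**4 + 10*k**3 + 35*k**2 + 50*k + 24) = t_k.
Evaluate s at k=6 and k=1: -1/28 and -1/8; difference 5/56.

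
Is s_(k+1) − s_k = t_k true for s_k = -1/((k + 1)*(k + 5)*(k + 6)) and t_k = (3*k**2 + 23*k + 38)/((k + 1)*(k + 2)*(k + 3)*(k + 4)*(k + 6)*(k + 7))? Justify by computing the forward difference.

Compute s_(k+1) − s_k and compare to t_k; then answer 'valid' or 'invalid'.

s_(k+1) = -1/((k + 2)*(k + 6)*(k + 7))
s_(k+1) − s_k = 3*(k + 3)/(k**5 + 21*k**4 + 163*k**3 + 567*k**2 + 844*k + 420)
(s_(k+1) − s_k) − t_k = 2*(-4*k**2 - 27*k - 41)/(k**7 + 28*k**6 + 322*k**5 + 1960*k**4 + 6769*k**3 + 13132*k**2 + 13068*k + 5040)

Invalid: residual 2*(-4*k**2 - 27*k - 41)/(k**7 + 28*k**6 + 322*k**5 + 1960*k**4 + 6769*k**3 + 13132*k**2 + 13068*k + 5040) ≠ 0.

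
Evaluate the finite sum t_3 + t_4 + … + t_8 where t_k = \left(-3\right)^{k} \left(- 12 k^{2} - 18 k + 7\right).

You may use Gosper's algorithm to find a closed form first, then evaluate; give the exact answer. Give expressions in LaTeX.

The ratio is 3*(-12*k**2 - 42*k - 23)/(12*k**2 + 18*k - 7).
So A=-3 and B=1, with C=k**2 + 3*k/2 - 7/12.
Key eq: (-3)·f(k+1) = (1)·f(k) + (k**2 + 3*k/2 - 7/12).
deg f ≤ 2 (via 0,0,2).
A polynomial solution: f(k) = -(3*k**2 - 4)/12.
So s_k = (B(k−1)f/C)·t_k = (-(3*k**2 - 4)/(12*k**2 + 18*k - 7))·t_k = (-3)**k*(3*k**2 - 4).
Verify: (-3)**k*(-12*k**2 - 18*k + 7) matches t_k.
Evaluate s at k=9 and k=3: -4704237 and -621; difference -4703616.

Σ = -4703616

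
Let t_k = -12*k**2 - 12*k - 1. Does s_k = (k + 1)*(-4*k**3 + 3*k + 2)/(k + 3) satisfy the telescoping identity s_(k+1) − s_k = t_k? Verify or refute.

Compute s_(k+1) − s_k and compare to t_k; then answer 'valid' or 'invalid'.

s_(k+1) = (k + 2)*(3*k - 4*(k + 1)**3 + 5)/(k + 4)
s_(k+1) − s_k = (-12*k**4 - 80*k**3 - 133*k**2 - 71*k - 2)/(k**2 + 7*k + 12)
(s_(k+1) − s_k) − t_k = 2*(8*k**3 + 48*k**2 + 40*k + 5)/(k**2 + 7*k + 12)

Invalid: residual 2*(8*k**3 + 48*k**2 + 40*k + 5)/(k**2 + 7*k + 12) ≠ 0.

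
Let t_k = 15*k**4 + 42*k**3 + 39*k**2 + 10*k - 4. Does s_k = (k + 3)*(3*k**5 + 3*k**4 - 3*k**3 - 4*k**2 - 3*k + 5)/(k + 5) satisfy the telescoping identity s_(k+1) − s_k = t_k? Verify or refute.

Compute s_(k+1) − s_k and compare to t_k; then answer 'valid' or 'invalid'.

s_(k+1) = (3*k**6 + 30*k**5 + 111*k**4 + 191*k**3 + 147*k**2 + 29*k + 4)/(k + 6)
s_(k+1) − s_k = (15*k**6 + 183*k**5 + 723*k**4 + 1195*k**3 + 858*k**2 + 158*k - 70)/(k**2 + 11*k + 30)
(s_(k+1) − s_k) − t_k = 2*(-12*k**5 - 114*k**4 - 252*k**3 - 209*k**2 - 49*k + 25)/(k**2 + 11*k + 30)

Invalid: residual 2*(-12*k**5 - 114*k**4 - 252*k**3 - 209*k**2 - 49*k + 25)/(k**2 + 11*k + 30) ≠ 0.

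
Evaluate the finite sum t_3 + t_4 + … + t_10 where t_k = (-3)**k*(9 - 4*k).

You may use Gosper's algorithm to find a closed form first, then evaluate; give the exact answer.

Σ = -1417176

The ratio is 3*(5 - 4*k)/(4*k - 9).
Gosper form: A/B · C(k+1)/C(k) with A=-3, B=1, C=k - 9/4.
Set up (-3)·f(k+1) − (1)·f(k) − (k - 9/4) = 0.
Bound: deg f ≤ 1.
Match coefficients ⇒ f(k) = -(k - 3)/4.
Get s_k = R·t_k = (-3)**k*(k - 3) with R(k) = B(k−1)f(k)/C(k) = -(k - 3)/(4*k - 9).
Check: Δs_k = (-3)**k*(9 - 4*k). ✓
Σ_(k=3)^(10) t_k = s_(11) − s_(3) = -1417176 − (0) = -1417176.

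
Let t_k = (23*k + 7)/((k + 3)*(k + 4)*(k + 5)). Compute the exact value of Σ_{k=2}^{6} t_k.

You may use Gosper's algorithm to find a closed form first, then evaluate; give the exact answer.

Ratio r(k) = (k + 3)*(23*k + 30)/((k + 6)*(23*k + 7)).
So A=k + 3 and B=k + 6, with C=k + 7/23.
Need (k + 3)·f(k+1) − (k + 5)·f(k) = k + 7/23.
From deg A=1, deg B=1, deg C=1: d=2.
Solve for f: f(k) = k*(19*k - 5)/138 (degree 2 ≤ 2).
Certificate R = B(k−1)f/C = k*(k + 5)*(19*k - 5)/(6*(23*k + 7)) gives s_k = k*(19*k - 5)/(6*(k + 3)*(k + 4)).
Verify: (23*k + 7)/(k**3 + 12*k**2 + 47*k + 60) matches t_k.
Evaluate s at k=7 and k=2: 224/165 and 11/30; difference 109/110.

Σ = 109/110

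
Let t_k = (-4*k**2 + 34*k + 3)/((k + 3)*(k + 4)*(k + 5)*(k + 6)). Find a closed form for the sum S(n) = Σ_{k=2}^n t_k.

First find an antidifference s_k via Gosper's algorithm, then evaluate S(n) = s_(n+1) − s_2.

S(n) = (-n**3 + 69*n**2 + 31*n - 99)/(21*(n**3 + 15*n**2 + 74*n + 120))

Ratio r(k) = (k + 3)*(34*k - 4*(k + 1)**2 + 37)/((k + 7)*(-4*k**2 + 34*k + 3)).
Take A(k)=k + 3, B(k)=k + 7, C(k)=k**2 - 17*k/2 - 3/4.
Set up (k + 3)·f(k+1) − (k + 6)·f(k) − (k**2 - 17*k/2 - 3/4) = 0.
Degrees (1,1,2) ⇒ d ≤ 3.
A polynomial solution: f(k) = -k*(4*k - 3)/4.
Certificate R = B(k−1)f/C = -k*(k + 6)*(4*k - 3)/(4*k**2 - 34*k - 3) gives s_k = k*(4*k - 3)/((k + 3)*(k + 4)*(k + 5)).
Δs = (-4*k**2 + 34*k + 3)/(k**4 + 18*k**3 + 119*k**2 + 342*k + 360), as required.
Evaluate: s_(n+1) = (4*n**2 + 5*n + 1)/(n**3 + 15*n**2 + 74*n + 120); subtract s_(2) = 1/21 ⇒ S(n) = (-n**3 + 69*n**2 + 31*n - 99)/(21*(n**3 + 15*n**2 + 74*n + 120)).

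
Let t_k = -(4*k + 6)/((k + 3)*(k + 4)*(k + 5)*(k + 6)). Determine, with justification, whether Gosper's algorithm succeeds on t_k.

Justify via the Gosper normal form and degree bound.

Yes. s_k = -k*(k**2 + 12*k + 17)/(15*(k + 3)*(k + 4)*(k + 5)).

r(k) = (k + 3)*(2*k + 5)/((k + 7)*(2*k + 3)) after simplifying.
Normal form (A,B,C) = (k + 3, k + 7, k + 3/2).
f must satisfy (k + 3)·f(k+1) − (k + 6)·f(k) = k + 3/2.
From deg A=1, deg B=1, deg C=1: d=3.
A polynomial solution: f(k) = k*(k**2 + 12*k + 17)/60.
Certificate R = B(k−1)f/C = k*(k + 6)*(k**2 + 12*k + 17)/(30*(2*k + 3)) gives s_k = -k*(k**2 + 12*k + 17)/(15*(k + 3)*(k + 4)*(k + 5)).
Check: Δs_k = 2*(-2*k - 3)/(k**4 + 18*k**3 + 119*k**2 + 342*k + 360). ✓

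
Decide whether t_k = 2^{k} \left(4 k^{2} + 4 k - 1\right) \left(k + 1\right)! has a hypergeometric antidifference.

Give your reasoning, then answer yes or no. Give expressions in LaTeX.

Yes. s_k = 2^{k} \left(2 k - 3\right) \left(k + 1\right)!.

r(k) = 2*(4*k**3 + 20*k**2 + 31*k + 14)/(4*k**2 + 4*k - 1) after simplifying.
So A=2*k + 4 and B=1, with C=k**2 + k - 1/4.
f must satisfy (2*k + 4)·f(k+1) − (1)·f(k) = k**2 + k - 1/4.
deg f ≤ 1 (via 1,0,2).
A polynomial solution: f(k) = (2*k - 3)/4.
R(k) = B(k−1)·f(k)/C(k) = (2*k - 3)/(4*k**2 + 4*k - 1); s_k = R·t_k = 2**k*(2*k - 3)*factorial(k + 1).
Δs = 2**k*(4*k**2 + 4*k - 1)*factorial(k + 1), as required.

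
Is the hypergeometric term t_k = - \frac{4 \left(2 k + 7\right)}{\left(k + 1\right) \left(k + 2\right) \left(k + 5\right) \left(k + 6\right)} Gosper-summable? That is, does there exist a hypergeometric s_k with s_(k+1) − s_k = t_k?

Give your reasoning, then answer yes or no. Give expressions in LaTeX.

Yes. s_k = \frac{4 k \left(- k - 6\right)}{5 \left(k^{2} + 6 k + 5\right)}.

Step 1: r(k) = (k + 1)*(k + 5)*(2*k + 9)/((k + 3)*(k + 7)*(2*k + 7)).
Factor: A=k + 1; B=k + 7; C=k**3 + 21*k**2/2 + 73*k/2 + 42.
f must satisfy (k + 1)·f(k+1) − (k + 6)·f(k) = k**3 + 21*k**2/2 + 73*k/2 + 42.
Bound: deg f ≤ 5.
Solving with deg f ≤ 5: f(k) = k*(k + 2)*(k + 3)*(k + 4)*(k + 6)/10.
Certificate R = B(k−1)f/C = k*(k + 2)*(k + 6)**2/(5*(2*k + 7)) gives s_k = 4*k*(-k - 6)/(5*(k**2 + 6*k + 5)).
Verify: 4*(-2*k - 7)/(k**4 + 14*k**3 + 65*k**2 + 112*k + 60) matches t_k.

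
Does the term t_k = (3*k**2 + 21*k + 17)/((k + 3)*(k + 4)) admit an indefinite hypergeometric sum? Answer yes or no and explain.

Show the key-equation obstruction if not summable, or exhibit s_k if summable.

Yes. s_k = k*(9*k + 8)/(3*(k + 3)).

The ratio is (k + 3)*(21*k + 3*(k + 1)**2 + 38)/((k + 5)*(3*k**2 + 21*k + 17)).
Normal form (A,B,C) = (k + 3, k + 5, k**2 + 7*k + 17/3).
Set up (k + 3)·f(k+1) − (k + 4)·f(k) − (k**2 + 7*k + 17/3) = 0.
From deg A=1, deg B=1, deg C=2: d=2.
Coefficient equations give f(k) = k*(9*k + 8)/9.
Then R = B(k−1)f/C = k*(k + 4)*(9*k + 8)/(3*(3*k**2 + 21*k + 17)), so s_k = R(k)·t_k = k*(9*k + 8)/(3*(k + 3)).
s_(k+1) − s_k = (3*k**2 + 21*k + 17)/(k**2 + 7*k + 12) = t_k.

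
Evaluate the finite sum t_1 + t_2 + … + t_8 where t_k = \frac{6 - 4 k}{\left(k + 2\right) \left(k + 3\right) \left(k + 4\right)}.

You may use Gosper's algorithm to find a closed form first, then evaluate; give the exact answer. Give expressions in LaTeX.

Σ = -3/22

Compute t_(k+1)/t_k: get (k + 2)*(2*k - 1)/((k + 5)*(2*k - 3)).
Take A(k)=k + 2, B(k)=k + 5, C(k)=k - 3/2.
Solve (k + 2)·f(k+1) − (k + 4)·f(k) = k - 3/2.
d = 2 from the (1,1,1) case.
A polynomial solution: f(k) = k*(k - 19)/24.
R(k) = B(k−1)·f(k)/C(k) = k*(k - 19)*(k + 4)/(12*(2*k - 3)); s_k = R·t_k = -k*(k - 19)/(6*(k + 2)*(k + 3)).
Check: Δs_k = 2*(3 - 2*k)/(k**3 + 9*k**2 + 26*k + 24). ✓
Evaluate s at k=9 and k=1: 5/44 and 1/4; difference -3/22.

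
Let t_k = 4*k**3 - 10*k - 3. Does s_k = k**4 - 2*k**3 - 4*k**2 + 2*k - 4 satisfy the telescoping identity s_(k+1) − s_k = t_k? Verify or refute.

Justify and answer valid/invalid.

valid (s_(k+1) − s_k reduces to t_k)

s_(k+1) = k**4 + 2*k**3 - 4*k**2 - 8*k - 7
s_(k+1) − s_k = 4*k**3 - 10*k - 3
(s_(k+1) − s_k) − t_k = 0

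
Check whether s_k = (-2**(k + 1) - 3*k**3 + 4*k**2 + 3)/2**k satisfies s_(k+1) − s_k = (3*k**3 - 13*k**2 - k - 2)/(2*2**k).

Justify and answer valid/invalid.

s_(k+1) = (-4*2**k - 3*k**3 - 5*k**2 - k + 4)/(2*2**k)
s_(k+1) − s_k = (3*k**3 - 13*k**2 - k - 2)/(2*2**k)
(s_(k+1) − s_k) − t_k = 0

valid; difference matches t_k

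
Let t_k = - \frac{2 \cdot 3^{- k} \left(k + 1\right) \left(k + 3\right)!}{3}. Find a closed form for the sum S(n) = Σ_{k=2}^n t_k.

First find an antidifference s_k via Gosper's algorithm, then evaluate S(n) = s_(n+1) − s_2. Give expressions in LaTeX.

The ratio is (k + 2)*(k + 4)/(3*(k + 1)).
So A=k/3 + 4/3 and B=1, with C=k + 1.
Need (k/3 + 4/3)·f(k+1) − (1)·f(k) = k + 1.
From deg A=1, deg B=0, deg C=1: d=0.
Solve for f: f(k) = 3 (degree 0 ≤ 0).
So s_k = (B(k−1)f/C)·t_k = (3/(k + 1))·t_k = -2*factorial(k + 3)/3**k.
Δs = -2*(k + 1)*factorial(k + 3)/(3*3**k), as required.
Telescope: S(n) = s_(n+1) − s_(2) = -2*3**(-n - 1)*factorial(n + 4) − (-80/3) = 80/3 - 2*factorial(n + 4)/(3*3**n).

S(n) = \frac{80}{3} - \frac{2 \cdot 3^{- n} \left(n + 4\right)!}{3}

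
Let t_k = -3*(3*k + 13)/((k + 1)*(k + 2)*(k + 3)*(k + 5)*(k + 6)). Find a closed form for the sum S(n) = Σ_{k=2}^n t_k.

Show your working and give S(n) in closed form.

S(n) = (-n**3 - 11*n**2 - 36*n + 48)/(28*(n**3 + 11*n**2 + 36*n + 36))

The ratio is (k + 1)*(k + 5)*(3*k + 16)/((k + 4)*(k + 7)*(3*k + 13)).
So A=k + 1 and B=k + 7, with C=k**2 + 25*k/3 + 52/3.
Key eq: (k + 1)·f(k+1) = (k + 6)·f(k) + (k**2 + 25*k/3 + 52/3).
d = 5 from the (1,1,2) case.
Solve for f: f(k) = k*(k + 3)*(k + 4)*(k**2 + 8*k + 17)/30 (degree 5 ≤ 5).
Get s_k = R·t_k = 3*k*(-k**2 - 8*k - 17)/(10*(k**3 + 8*k**2 + 17*k + 10)) with R(k) = B(k−1)f(k)/C(k) = k*(k + 3)*(k + 6)*(k**2 + 8*k + 17)/(10*(3*k + 13)).
Verify: 3*(-3*k - 13)/(k**5 + 17*k**4 + 107*k**3 + 307*k**2 + 396*k + 180) matches t_k.
Σ_(k=2)^n t_k = s_(n+1) − s_(2) = (3*(-n**3 - 11*n**2 - 36*n - 26)/(10*(n**3 + 11*n**2 + 36*n + 36))) − (-37/140), i.e. (-n**3 - 11*n**2 - 36*n + 48)/(28*(n**3 + 11*n**2 + 36*n + 36)).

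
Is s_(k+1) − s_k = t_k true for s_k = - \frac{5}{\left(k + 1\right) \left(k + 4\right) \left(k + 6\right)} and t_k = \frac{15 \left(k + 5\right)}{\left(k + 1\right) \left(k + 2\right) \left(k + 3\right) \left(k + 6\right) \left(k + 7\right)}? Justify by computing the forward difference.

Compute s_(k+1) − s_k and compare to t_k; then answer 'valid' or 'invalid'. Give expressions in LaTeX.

s_(k+1) = -5/((k + 2)*(k + 5)*(k + 7))
s_(k+1) − s_k = 5*(3*k**2 + 25*k + 46)/(k**6 + 25*k**5 + 247*k**4 + 1219*k**3 + 3112*k**2 + 3796*k + 1680)
(s_(k+1) − s_k) − t_k = 10*(-4*k**2 - 37*k - 81)/(k**7 + 28*k**6 + 322*k**5 + 1960*k**4 + 6769*k**3 + 13132*k**2 + 13068*k + 5040)

Invalid: residual \frac{10 \left(- 4 k^{2} - 37 k - 81\right)}{k^{7} + 28 k^{6} + 322 k^{5} + 1960 k^{4} + 6769 k^{3} + 13132 k^{2} + 13068 k + 5040} ≠ 0.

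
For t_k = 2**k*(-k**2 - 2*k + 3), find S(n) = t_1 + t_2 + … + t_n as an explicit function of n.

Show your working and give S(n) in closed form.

S(n) = -2*2**n*n**2 + 4*2**n - 4

Compute t_(k+1)/t_k: get 2*k*(k + 4)/(k**2 + 2*k - 3).
Factor: A=2; B=1; C=k**2 + 2*k - 3.
Key eq: (2)·f(k+1) = (1)·f(k) + (k**2 + 2*k - 3).
d = 2 from the (0,0,2) case.
Match coefficients ⇒ f(k) = k**2 - 2*k - 1.
R(k) = B(k−1)·f(k)/C(k) = (k**2 - 2*k - 1)/((k - 1)*(k + 3)); s_k = R·t_k = 2**k*(-k**2 + 2*k + 1).
Δs = 2**k*(-k**2 - 2*k + 3), as required.
Σ_(k=1)^n t_k = s_(n+1) − s_(1) = (2**(n + 1)*(2 - n**2)) − (4), i.e. -2*2**n*n**2 + 4*2**n - 4.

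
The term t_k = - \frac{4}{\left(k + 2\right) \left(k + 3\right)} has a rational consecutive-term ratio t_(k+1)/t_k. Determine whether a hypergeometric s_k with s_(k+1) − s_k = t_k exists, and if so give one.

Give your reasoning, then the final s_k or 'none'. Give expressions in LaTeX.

Step 1: r(k) = (k + 2)/(k + 4).
A = k + 2, B = k + 4, C = 1.
Need (k + 2)·f(k+1) − (k + 3)·f(k) = 1.
d = 1 from the (1,1,0) case.
Coefficient equations give f(k) = k/2.
Get s_k = R·t_k = -2*k/(k + 2) with R(k) = B(k−1)f(k)/C(k) = k*(k + 3)/2.
Check: Δs_k = -4/(k**2 + 5*k + 6). ✓

s_k = - \frac{2 k}{k + 2}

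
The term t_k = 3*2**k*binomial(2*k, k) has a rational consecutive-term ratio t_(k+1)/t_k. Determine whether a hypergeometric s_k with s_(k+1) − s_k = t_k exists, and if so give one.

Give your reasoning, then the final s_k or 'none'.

not Gosper-summable; s_k does not exist

r(k) = 4*(2*k + 1)/(k + 1) after simplifying.
Factor: A=8*k + 4; B=k + 1; C=1.
Set up (8*k + 4)·f(k+1) − (k)·f(k) − (1) = 0.
deg f ≤ -1 (via 1,1,0).
deg f ≤ -1 is impossible — no certificate.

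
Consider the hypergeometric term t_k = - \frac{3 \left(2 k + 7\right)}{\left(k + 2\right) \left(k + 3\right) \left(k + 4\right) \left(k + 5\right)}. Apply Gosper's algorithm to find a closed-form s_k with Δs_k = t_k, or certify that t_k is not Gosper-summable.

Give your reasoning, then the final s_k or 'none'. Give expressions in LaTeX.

Step 1: r(k) = (k + 2)*(2*k + 9)/((k + 6)*(2*k + 7)).
Normal form (A,B,C) = (k + 2, k + 6, k + 7/2).
Key eq: (k + 2)·f(k+1) = (k + 5)·f(k) + (k + 7/2).
Degrees (1,1,1) ⇒ d ≤ 3.
Match coefficients ⇒ f(k) = k*(k + 3)*(k + 6)/16.
R(k) = B(k−1)·f(k)/C(k) = k*(k + 3)*(k + 5)*(k + 6)/(8*(2*k + 7)); s_k = R·t_k = 3*k*(-k - 6)/(8*(k**2 + 6*k + 8)).
Check: Δs_k = 3*(-2*k - 7)/(k**4 + 14*k**3 + 71*k**2 + 154*k + 120). ✓

s_k = \frac{3 k \left(- k - 6\right)}{8 \left(k^{2} + 6 k + 8\right)}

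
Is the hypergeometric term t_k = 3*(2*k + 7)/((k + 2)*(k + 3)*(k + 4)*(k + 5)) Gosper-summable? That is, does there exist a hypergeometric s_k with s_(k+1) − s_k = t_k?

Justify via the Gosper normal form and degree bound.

Yes. s_k = 3*k*(k + 6)/(8*(k**2 + 6*k + 8)).

Compute t_(k+1)/t_k: get (k + 2)*(2*k + 9)/((k + 6)*(2*k + 7)).
Factor: A=k + 2; B=k + 6; C=k + 7/2.
Key eq: (k + 2)·f(k+1) = (k + 5)·f(k) + (k + 7/2).
deg f ≤ 3 (via 1,1,1).
Coefficient equations give f(k) = k*(k + 3)*(k + 6)/16.
So s_k = (B(k−1)f/C)·t_k = (k*(k + 3)*(k + 5)*(k + 6)/(8*(2*k + 7)))·t_k = 3*k*(k + 6)/(8*(k**2 + 6*k + 8)).
s_(k+1) − s_k = 3*(2*k + 7)/(k**4 + 14*k**3 + 71*k**2 + 154*k + 120) = t_k.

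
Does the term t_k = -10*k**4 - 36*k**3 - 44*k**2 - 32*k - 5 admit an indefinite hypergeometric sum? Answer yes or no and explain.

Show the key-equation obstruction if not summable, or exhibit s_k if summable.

Yes. s_k = k*(-2*k**4 - 4*k**3 - 3*k + 4).

Compute t_(k+1)/t_k: get (10*k**4 + 76*k**3 + 212*k**2 + 268*k + 127)/(10*k**4 + 36*k**3 + 44*k**2 + 32*k + 5).
Gosper form: A/B · C(k+1)/C(k) with A=1, B=1, C=k**4 + 18*k**3/5 + 22*k**2/5 + 16*k/5 + 1/2.
Key eq: (1)·f(k+1) = (1)·f(k) + (k**4 + 18*k**3/5 + 22*k**2/5 + 16*k/5 + 1/2).
Bound: deg f ≤ 5.
A polynomial solution: f(k) = k*(2*k**4 + 4*k**3 + 3*k - 4)/10.
Certificate R = B(k−1)f/C = k*(2*k**4 + 4*k**3 + 3*k - 4)/(10*k**4 + 36*k**3 + 44*k**2 + 32*k + 5) gives s_k = k*(-2*k**4 - 4*k**3 - 3*k + 4).
Δs = -10*k**4 - 36*k**3 - 44*k**2 - 32*k - 5, as required.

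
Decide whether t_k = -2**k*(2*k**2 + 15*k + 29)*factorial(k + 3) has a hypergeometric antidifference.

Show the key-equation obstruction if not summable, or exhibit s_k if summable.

Yes. s_k = -2**k*(k + 3)*factorial(k + 3).

t_(k+1)/t_k = 2*(2*k**3 + 27*k**2 + 122*k + 184)/(2*k**2 + 15*k + 29).
Normal form (A,B,C) = (2*k + 8, 1, k**2 + 15*k/2 + 29/2).
Need (2*k + 8)·f(k+1) − (1)·f(k) = k**2 + 15*k/2 + 29/2.
Bound: deg f ≤ 1.
Match coefficients ⇒ f(k) = (k + 3)/2.
Get s_k = R·t_k = -2**k*(k + 3)*factorial(k + 3) with R(k) = B(k−1)f(k)/C(k) = (k + 3)/(2*k**2 + 15*k + 29).
Δs = -2**k*(2*k**2 + 15*k + 29)*factorial(k + 3), as required.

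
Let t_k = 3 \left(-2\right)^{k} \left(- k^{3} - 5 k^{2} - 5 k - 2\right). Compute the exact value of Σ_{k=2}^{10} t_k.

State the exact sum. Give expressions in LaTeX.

t_(k+1)/t_k = 2*(-k**3 - 8*k**2 - 18*k - 13)/(k**3 + 5*k**2 + 5*k + 2).
A = -2, B = 1, C = k**3 + 5*k**2 + 5*k + 2.
Need (-2)·f(k+1) − (1)·f(k) = k**3 + 5*k**2 + 5*k + 2.
Bound: deg f ≤ 3.
Solve for f: f(k) = -k*(k**2 + 3*k - 1)/3 (degree 3 ≤ 3).
Then R = B(k−1)f/C = -k*(k**2 + 3*k - 1)/(3*(k**3 + 5*k**2 + 5*k + 2)), so s_k = R(k)·t_k = (-2)**k*k*(k**2 + 3*k - 1).
s_(k+1) − s_k = 3*(-2)**k*(-k**3 - 5*k**2 - 5*k - 2) = t_k.
Sum = s_(11) − s_(2); s_(11) = -3446784, s_(2) = 72 ⇒ -3446856.

Σ = -3446856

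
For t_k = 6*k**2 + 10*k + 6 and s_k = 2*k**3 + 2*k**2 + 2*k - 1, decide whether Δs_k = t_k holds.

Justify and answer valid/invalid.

valid; difference matches t_k

s_(k+1) = 2*k**3 + 8*k**2 + 12*k + 5
s_(k+1) − s_k = 6*k**2 + 10*k + 6
(s_(k+1) − s_k) − t_k = 0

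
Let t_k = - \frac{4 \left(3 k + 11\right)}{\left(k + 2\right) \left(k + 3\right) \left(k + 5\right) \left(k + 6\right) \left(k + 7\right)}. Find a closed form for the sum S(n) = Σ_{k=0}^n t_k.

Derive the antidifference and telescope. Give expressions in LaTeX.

S(n) = \frac{- n^{3} - 16 n^{2} - 81 n - 66}{15 \left(n^{3} + 16 n^{2} + 81 n + 126\right)}

t_(k+1)/t_k = (k + 2)*(k + 5)*(3*k + 14)/((k + 4)*(k + 8)*(3*k + 11)).
Factor: A=k + 2; B=k + 8; C=k**2 + 23*k/3 + 44/3.
f must satisfy (k + 2)·f(k+1) − (k + 7)·f(k) = k**2 + 23*k/3 + 44/3.
Degrees (1,1,2) ⇒ d ≤ 5.
Match coefficients ⇒ f(k) = k*(k + 3)*(k + 4)*(k**2 + 13*k + 52)/180.
Get s_k = R·t_k = k*(-k**2 - 13*k - 52)/(15*(k**3 + 13*k**2 + 52*k + 60)) with R(k) = B(k−1)f(k)/C(k) = k*(k + 3)*(k + 7)*(k**2 + 13*k + 52)/(60*(3*k + 11)).
Verify: 4*(-3*k - 11)/(k**5 + 23*k**4 + 203*k**3 + 853*k**2 + 1692*k + 1260) matches t_k.
s_(n+1) = (-n**3 - 16*n**2 - 81*n - 66)/(15*(n**3 + 16*n**2 + 81*n + 126)) and s_(0) = 0, so S(n) = (-n**3 - 16*n**2 - 81*n - 66)/(15*(n**3 + 16*n**2 + 81*n + 126)).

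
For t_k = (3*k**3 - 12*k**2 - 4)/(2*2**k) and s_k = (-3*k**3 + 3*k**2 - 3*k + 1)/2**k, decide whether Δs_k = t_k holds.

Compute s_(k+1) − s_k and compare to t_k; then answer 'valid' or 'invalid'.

s_(k+1) = (-3*k**3 - 6*k**2 - 6*k - 2)/(2*2**k)
s_(k+1) − s_k = (3*k**3 - 12*k**2 - 4)/(2*2**k)
(s_(k+1) − s_k) − t_k = 0

Valid: the claim telescopes to t_k.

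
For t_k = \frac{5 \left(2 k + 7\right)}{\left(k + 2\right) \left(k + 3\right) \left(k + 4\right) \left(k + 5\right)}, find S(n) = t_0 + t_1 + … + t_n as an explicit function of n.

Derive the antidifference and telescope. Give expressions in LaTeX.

Step 1: r(k) = (k + 2)*(2*k + 9)/((k + 6)*(2*k + 7)).
Factor: A=k + 2; B=k + 6; C=k + 7/2.
Solve (k + 2)·f(k+1) − (k + 5)·f(k) = k + 7/2.
deg f ≤ 3 (via 1,1,1).
Match coefficients ⇒ f(k) = k*(k + 3)*(k + 6)/16.
Get s_k = R·t_k = 5*k*(k + 6)/(8*(k**2 + 6*k + 8)) with R(k) = B(k−1)f(k)/C(k) = k*(k + 3)*(k + 5)*(k + 6)/(8*(2*k + 7)).
Verify: 5*(2*k + 7)/(k**4 + 14*k**3 + 71*k**2 + 154*k + 120) matches t_k.
Σ_(k=0)^n t_k = s_(n+1) − s_(0) = (5*(n**2 + 8*n + 7)/(8*(n**2 + 8*n + 15))) − (0), i.e. 5*(n**2 + 8*n + 7)/(8*(n**2 + 8*n + 15)).

S(n) = \frac{5 \left(n^{2} + 8 n + 7\right)}{8 \left(n^{2} + 8 n + 15\right)}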